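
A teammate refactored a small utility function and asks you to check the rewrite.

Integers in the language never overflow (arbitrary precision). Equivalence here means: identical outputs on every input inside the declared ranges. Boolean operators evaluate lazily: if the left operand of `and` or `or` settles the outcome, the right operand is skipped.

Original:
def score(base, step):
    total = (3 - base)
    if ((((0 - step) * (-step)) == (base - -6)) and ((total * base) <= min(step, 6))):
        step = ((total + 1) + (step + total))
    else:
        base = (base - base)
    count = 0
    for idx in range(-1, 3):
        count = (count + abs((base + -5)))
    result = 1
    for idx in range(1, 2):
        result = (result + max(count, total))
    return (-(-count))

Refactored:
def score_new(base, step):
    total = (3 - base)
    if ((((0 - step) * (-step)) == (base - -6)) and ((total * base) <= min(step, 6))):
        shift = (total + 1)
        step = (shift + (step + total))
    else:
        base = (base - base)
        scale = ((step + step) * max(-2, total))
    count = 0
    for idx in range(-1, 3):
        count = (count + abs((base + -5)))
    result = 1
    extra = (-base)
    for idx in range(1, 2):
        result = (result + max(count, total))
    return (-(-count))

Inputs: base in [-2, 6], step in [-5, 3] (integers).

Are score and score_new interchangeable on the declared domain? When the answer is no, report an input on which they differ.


Reading the diff, among the changes: arithmetic usage differs; also min/max/abs usage differs; also local variable names differ; also statement counts differ; also constant usage differs.
Spot check at base=2, step=-1 — score: total becomes 1; next ((((0 - step) * (-step)) == (base - -6)) and ((total * base) <= min(step, 6))) evaluates to false; next base becomes 0; next count becomes 0; next at idx=-1:; next count becomes 5; next at idx=0:; next count becomes 10; next at idx=1:; next count becomes 15; next at idx=2:; next count becomes 20; next result becomes 1; next at idx=1:; next result becomes 21; next final value 20. score_new: total becomes 1; next ((((0 - step) * (-step)) == (base - -6)) and ((total * base) <= min(step, 6))) evaluates to false; next base becomes 0; next scale becomes -2; next count becomes 0; next at idx=-1:; next count becomes 5; next at idx=0:; next count becomes 10; next at idx=1:; next count becomes 15; next at idx=2:; next count becomes 20; next result becomes 1; next extra becomes 0; next at idx=1:; next result becomes 21; next final value 20. Both give 20.
Every one of the 81 inputs gives matching results.
verdict: equivalent


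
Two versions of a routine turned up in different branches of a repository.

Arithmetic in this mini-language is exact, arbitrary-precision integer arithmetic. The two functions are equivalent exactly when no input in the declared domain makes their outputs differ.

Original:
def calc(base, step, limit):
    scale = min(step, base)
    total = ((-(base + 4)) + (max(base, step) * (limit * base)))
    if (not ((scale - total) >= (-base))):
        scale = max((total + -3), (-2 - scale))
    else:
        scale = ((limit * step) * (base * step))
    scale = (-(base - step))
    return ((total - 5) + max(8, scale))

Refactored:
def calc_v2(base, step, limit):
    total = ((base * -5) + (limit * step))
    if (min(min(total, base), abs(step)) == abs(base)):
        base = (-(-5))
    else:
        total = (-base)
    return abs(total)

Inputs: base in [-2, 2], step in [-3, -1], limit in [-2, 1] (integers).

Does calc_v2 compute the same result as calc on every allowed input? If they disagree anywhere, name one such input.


The rewrite breaks on base=-2, step=-3, limit=-2, where the results are -7 and 2.
calc: scale becomes -3; next total becomes -10; next (not ((scale - total) >= (-base))) evaluates to false; next scale becomes 36; next scale becomes -1; next final value -7
calc_v2: total becomes 16; next (min(min(total, base), abs(step)) == abs(base)) evaluates to false; next total becomes 2; next final value 2
verdict: not equivalent; witness: base=-2, step=-3, limit=-2


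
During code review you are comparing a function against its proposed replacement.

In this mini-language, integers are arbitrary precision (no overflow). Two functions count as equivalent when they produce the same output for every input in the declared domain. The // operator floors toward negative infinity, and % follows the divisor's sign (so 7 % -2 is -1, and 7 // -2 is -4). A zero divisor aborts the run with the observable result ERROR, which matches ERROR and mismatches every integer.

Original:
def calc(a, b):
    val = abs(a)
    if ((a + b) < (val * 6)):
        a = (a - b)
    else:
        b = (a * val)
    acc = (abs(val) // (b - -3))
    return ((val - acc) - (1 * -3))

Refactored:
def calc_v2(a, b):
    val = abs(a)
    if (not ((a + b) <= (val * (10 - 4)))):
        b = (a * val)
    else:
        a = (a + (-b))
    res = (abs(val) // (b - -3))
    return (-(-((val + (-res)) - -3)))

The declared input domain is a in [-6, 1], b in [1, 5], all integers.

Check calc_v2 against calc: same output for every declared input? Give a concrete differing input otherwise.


One difference looks behavioral, but it never changes the outcome for any declared input.
Tracing a=-2, b=3: calc: val=2, then ((a + b) < (val * 6)) is true, then a=-5, then acc=0, then returns 5 | calc_v2: val=2, then (not ((a + b) <= (val * (10 - 4)))) is false, then a=-5, then res=0, then returns 5 — matching result 5.
Checked all 40 inputs in the declared domain: the outputs agree on every one.
verdict: equivalent


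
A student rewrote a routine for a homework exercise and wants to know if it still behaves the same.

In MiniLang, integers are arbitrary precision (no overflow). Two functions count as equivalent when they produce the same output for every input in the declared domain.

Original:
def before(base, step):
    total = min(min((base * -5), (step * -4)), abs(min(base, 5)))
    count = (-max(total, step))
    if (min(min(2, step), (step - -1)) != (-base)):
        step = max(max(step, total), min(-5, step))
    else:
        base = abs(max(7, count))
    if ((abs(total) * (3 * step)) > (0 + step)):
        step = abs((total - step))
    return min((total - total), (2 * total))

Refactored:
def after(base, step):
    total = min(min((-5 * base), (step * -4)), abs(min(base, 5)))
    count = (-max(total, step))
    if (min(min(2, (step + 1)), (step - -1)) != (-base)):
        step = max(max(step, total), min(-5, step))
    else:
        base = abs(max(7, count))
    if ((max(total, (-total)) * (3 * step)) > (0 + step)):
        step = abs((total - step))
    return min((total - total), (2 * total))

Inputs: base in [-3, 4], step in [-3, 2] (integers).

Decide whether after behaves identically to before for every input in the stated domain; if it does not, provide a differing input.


The edit looks behavioral (`0` became `1`), but over these ranges it never changes the outcome.
One worked example (base=4, step=-3) — before: total becomes -20; next count becomes 3; next (min(min(2, step), (step - -1)) != (-base)) evaluates to true; next step becomes -3; next ((abs(total) * (3 * step)) > (0 + step)) evaluates to false; next final value -40; after: total becomes -20; next count becomes 3; next (min(min(2, (step + 1)), (step - -1)) != (-base)) evaluates to true; next step becomes -3; next ((max(total, (-total)) * (3 * step)) > (0 + step)) evaluates to false; next final value -40; agreement on -40.
Every one of the 48 inputs gives matching results.
verdict: equivalent


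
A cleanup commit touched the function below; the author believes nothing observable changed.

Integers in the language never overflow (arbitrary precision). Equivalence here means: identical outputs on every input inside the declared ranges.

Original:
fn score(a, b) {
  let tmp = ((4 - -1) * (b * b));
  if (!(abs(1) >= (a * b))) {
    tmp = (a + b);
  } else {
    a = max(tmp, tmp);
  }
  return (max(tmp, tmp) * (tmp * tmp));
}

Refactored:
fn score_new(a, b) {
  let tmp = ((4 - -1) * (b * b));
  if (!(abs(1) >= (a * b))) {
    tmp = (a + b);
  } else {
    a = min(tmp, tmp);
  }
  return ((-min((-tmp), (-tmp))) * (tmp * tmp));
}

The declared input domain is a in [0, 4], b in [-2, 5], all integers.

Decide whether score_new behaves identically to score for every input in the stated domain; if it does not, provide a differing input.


Equivalent. The edit looks behavioral (`max(tmp, tmp)` became `min(tmp, tmp)`), but over these ranges it never changes the outcome.
Checked all 40 inputs in the declared domain: the outputs agree on every one.
As a probe, take a=0, b=5: score runs tmp becomes 125; next (!(abs(1) >= (a * b))) evaluates to false; next a becomes 125; next final value 1953125; score_new runs tmp becomes 125; next (!(abs(1) >= (a * b))) evaluates to false; next a becomes 125; next final value 1953125; both end at 1953125.
verdict: equivalent


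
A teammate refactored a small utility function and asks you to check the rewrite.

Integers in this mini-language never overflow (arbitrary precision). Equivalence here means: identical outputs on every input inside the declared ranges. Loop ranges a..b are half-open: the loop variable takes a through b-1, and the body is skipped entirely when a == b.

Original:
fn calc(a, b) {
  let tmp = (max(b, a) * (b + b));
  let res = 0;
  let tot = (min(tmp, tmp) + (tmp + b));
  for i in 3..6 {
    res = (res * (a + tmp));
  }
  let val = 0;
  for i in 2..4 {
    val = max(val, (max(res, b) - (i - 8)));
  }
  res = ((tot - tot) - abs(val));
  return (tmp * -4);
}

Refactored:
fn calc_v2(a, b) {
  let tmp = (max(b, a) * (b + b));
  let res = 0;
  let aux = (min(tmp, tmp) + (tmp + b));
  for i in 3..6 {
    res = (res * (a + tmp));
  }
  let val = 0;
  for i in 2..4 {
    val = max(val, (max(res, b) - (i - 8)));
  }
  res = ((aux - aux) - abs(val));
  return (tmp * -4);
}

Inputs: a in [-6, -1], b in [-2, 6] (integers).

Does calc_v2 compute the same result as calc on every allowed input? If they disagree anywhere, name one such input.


The two versions differ — the changes include local variable names differ.
As a probe, take a=-3, b=3: calc runs tmp becomes 18; next res becomes 0; next tot becomes 39; next at i=3:; next res becomes 0; next at i=4:; next res becomes 0; next at i=5:; next res becomes 0; next val becomes 0; next at i=2:; next val becomes 9; next at i=3:; next val becomes 9; next res becomes -9; next final value -72; calc_v2 runs tmp becomes 18; next res becomes 0; next aux becomes 39; next at i=3:; next res becomes 0; next at i=4:; next res becomes 0; next at i=5:; next res becomes 0; next val becomes 0; next at i=2:; next val becomes 9; next at i=3:; next val becomes 9; next res becomes -9; next final value -72; both end at -72.
An exhaustive pass over the 54 declared inputs shows identical outputs.
verdict: equivalent


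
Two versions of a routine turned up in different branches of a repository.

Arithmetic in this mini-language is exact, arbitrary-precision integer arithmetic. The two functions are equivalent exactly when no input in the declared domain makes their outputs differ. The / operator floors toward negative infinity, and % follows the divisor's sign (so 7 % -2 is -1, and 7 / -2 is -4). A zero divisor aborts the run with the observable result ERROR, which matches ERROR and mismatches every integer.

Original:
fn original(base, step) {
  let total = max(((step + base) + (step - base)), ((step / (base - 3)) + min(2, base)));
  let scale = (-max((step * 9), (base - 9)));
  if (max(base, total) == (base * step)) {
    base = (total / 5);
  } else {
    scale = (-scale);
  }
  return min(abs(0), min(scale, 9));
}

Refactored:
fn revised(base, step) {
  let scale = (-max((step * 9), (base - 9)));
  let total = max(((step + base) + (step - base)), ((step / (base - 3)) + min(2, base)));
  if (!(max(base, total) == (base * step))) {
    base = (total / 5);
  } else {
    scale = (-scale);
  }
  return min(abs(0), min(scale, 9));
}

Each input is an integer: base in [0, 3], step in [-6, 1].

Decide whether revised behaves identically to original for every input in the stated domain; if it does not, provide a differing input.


On input base=0, step=-6, original returns -9 while revised returns 0.
verdict: not equivalent; witness: base=0, step=-6


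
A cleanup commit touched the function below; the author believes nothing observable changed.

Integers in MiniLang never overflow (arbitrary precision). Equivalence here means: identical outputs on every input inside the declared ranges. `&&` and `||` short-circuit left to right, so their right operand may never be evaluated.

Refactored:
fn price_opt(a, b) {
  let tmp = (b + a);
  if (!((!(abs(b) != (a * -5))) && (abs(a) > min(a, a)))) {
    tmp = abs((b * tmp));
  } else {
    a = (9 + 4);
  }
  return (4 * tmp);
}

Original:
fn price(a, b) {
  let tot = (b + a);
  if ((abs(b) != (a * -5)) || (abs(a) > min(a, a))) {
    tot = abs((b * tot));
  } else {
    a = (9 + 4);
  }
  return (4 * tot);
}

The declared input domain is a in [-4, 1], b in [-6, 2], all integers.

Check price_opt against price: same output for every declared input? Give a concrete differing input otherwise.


At a=-1, b=-5: price gives 120, price_opt gives -24.
verdict: not equivalent; witness: a=-1, b=-5


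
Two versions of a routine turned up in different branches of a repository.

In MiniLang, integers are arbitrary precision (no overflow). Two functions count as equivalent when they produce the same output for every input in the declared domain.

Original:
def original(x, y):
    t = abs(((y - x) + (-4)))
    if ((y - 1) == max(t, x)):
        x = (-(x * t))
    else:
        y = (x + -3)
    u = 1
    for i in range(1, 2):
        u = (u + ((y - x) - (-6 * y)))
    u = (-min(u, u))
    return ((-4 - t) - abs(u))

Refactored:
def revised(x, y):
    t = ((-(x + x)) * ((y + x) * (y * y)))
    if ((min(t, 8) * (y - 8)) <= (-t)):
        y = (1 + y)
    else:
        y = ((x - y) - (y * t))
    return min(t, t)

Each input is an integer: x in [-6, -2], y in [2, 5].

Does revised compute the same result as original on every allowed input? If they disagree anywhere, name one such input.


Input x=-6, y=2: -64 from original versus -192 from revised.
verdict: not equivalent; witness: x=-6, y=2


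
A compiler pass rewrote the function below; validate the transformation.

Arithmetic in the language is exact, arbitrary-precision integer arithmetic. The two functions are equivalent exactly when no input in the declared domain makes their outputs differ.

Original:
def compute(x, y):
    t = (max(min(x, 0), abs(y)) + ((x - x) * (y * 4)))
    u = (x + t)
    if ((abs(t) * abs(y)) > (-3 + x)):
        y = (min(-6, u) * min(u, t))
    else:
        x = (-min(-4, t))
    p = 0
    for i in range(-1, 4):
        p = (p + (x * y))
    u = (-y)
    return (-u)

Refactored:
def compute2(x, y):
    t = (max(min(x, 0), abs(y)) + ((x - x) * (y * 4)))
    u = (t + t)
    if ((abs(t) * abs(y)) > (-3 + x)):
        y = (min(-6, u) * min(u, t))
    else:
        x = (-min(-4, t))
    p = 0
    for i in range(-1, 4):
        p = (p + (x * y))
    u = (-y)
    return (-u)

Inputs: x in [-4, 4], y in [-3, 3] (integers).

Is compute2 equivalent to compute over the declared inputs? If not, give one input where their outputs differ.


Run the pair on x=-4, y=-3.
compute: t := 3 | u := -1 | ((abs(t) * abs(y)) > (-3 + x)): true | y := 6 | p := 0 | iter i=-1: | p := -24 | iter i=0: | p := -48 | iter i=1: | p := -72 | iter i=2: | p := -96 | iter i=3: | p := -120 | u := -6 | result 6
compute2: t := 3 | u := 6 | ((abs(t) * abs(y)) > (-3 + x)): true | y := -18 | p := 0 | iter i=-1: | p := 72 | iter i=0: | p := 144 | iter i=1: | p := 216 | iter i=2: | p := 288 | iter i=3: | p := 360 | u := 18 | result -18
6 != -18, so the rewrite changes behavior.
verdict: not equivalent; witness: x=-4, y=-3


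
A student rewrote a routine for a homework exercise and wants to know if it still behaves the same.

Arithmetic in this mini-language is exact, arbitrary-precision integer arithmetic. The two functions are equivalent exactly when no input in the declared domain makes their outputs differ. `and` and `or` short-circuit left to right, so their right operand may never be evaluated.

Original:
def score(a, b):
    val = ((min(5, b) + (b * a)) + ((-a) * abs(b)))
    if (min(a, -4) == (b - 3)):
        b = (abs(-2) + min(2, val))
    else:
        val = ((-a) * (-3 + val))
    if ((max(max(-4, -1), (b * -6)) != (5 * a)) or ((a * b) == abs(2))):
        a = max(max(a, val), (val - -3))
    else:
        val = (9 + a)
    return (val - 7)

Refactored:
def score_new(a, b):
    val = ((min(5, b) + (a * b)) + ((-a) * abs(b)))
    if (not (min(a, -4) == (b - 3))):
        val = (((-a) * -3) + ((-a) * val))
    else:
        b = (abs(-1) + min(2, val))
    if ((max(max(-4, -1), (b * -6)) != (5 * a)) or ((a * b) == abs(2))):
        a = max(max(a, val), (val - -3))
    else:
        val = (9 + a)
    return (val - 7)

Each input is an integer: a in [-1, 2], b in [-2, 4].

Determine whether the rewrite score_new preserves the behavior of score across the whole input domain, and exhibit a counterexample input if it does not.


Evaluate both at a=0, b=-1.
score: val = -1; (min(a, -4) == (b - 3)) -> true; b = 1; ((max(max(-4, -1), (b * -6)) != (5 * a)) or ((a * b) == abs(2))) -> true; a = 2; return -8
score_new: val = -1; (not (min(a, -4) == (b - 3))) -> false; b = 0; ((max(max(-4, -1), (b * -6)) != (5 * a)) or ((a * b) == abs(2))) -> false; val = 9; return 2
-8 and 2 differ, so these are not the same function on this domain.
verdict: not equivalent; witness: a=0, b=-1


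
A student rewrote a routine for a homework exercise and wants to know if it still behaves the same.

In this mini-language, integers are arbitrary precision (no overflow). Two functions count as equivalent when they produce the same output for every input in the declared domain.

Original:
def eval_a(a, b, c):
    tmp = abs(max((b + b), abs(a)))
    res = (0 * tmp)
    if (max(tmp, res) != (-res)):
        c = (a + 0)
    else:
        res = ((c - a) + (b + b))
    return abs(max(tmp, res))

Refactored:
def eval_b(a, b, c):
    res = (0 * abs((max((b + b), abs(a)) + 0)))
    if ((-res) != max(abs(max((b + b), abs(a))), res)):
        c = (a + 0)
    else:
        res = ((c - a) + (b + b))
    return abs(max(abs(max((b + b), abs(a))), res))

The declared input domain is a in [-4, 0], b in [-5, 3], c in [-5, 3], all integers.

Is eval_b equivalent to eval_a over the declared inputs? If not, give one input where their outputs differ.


Changes here: local variable names differ; also arithmetic usage differs; also min/max/abs usage differs; also statement counts differ; also constant usage differs; the full 405-point sweep finds no disagreement.
verdict: equivalent


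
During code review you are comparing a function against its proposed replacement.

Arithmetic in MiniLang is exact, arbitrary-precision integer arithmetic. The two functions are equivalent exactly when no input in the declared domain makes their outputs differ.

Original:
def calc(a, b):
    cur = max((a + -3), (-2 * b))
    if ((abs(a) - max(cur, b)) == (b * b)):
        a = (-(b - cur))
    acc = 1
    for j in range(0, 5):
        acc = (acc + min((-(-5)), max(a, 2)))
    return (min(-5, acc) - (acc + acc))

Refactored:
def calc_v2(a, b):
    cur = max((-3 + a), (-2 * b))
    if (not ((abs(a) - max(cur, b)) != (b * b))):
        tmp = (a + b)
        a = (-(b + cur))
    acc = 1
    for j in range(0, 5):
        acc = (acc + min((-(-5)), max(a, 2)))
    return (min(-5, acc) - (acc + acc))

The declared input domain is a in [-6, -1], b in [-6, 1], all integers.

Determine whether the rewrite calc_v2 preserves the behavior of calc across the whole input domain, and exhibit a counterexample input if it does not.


Take a=-3, b=-1.
calc: cur = 2; ((abs(a) - max(cur, b)) == (b * b)) -> true; a = 3; acc = 1; [j=0]; acc = 4; [j=1]; acc = 7; [j=2]; acc = 10; [j=3]; acc = 13; [j=4]; acc = 16; return -37
calc_v2: cur = 2; (not ((abs(a) - max(cur, b)) != (b * b))) -> true; tmp = -4; a = -1; acc = 1; [j=0]; acc = 3; [j=1]; acc = 5; [j=2]; acc = 7; [j=3]; acc = 9; [j=4]; acc = 11; return -27
-37 != -27, so the rewrite changes behavior.
verdict: not equivalent; witness: a=-3, b=-1


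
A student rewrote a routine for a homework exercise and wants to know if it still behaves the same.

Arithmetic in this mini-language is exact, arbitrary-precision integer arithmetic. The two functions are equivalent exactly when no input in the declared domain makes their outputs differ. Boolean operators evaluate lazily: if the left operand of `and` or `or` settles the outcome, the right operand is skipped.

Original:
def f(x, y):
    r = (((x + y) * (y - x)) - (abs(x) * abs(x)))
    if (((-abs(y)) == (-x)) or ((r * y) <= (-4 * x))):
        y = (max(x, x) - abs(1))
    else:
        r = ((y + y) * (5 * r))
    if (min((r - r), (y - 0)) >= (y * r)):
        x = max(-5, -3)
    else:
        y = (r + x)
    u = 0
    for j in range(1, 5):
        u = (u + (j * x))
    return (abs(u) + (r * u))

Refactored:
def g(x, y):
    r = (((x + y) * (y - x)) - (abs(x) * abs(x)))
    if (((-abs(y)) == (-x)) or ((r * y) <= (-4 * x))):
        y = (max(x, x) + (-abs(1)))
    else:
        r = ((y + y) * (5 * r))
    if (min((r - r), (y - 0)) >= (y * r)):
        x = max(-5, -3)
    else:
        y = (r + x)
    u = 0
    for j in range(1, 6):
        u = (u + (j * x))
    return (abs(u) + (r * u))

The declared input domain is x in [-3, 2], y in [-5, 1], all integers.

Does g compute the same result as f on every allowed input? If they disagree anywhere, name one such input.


Consider the input x=-3, y=-5.
f: r := 7 | (((-abs(y)) == (-x)) or ((r * y) <= (-4 * x))): true | y := -4 | (min((r - r), (y - 0)) >= (y * r)): true | x := -3 | u := 0 | iter j=1: | u := -3 | iter j=2: | u := -9 | iter j=3: | u := -18 | iter j=4: | u := -30 | result -180
g: r := 7 | (((-abs(y)) == (-x)) or ((r * y) <= (-4 * x))): true | y := -4 | (min((r - r), (y - 0)) >= (y * r)): true | x := -3 | u := 0 | iter j=1: | u := -3 | iter j=2: | u := -9 | iter j=3: | u := -18 | iter j=4: | u := -30 | iter j=5: | u := -45 | result -270
-180 vs -270 — the two versions disagree here.
verdict: not equivalent; witness: x=-3, y=-5


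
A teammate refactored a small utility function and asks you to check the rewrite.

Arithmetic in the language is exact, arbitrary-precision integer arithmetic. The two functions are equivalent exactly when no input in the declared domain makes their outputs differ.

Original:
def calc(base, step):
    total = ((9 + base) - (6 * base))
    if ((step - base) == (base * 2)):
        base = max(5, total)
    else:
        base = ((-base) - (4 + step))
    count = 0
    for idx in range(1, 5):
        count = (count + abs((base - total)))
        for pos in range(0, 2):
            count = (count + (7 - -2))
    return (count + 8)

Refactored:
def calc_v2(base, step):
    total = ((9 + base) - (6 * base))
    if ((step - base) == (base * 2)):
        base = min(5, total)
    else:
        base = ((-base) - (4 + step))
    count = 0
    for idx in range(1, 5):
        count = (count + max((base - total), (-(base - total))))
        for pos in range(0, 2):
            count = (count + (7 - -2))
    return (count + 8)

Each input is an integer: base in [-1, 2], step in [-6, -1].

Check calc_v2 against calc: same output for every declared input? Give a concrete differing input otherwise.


At base=-1, step=-3: calc gives 80, calc_v2 gives 116.
verdict: not equivalent; witness: base=-1, step=-3


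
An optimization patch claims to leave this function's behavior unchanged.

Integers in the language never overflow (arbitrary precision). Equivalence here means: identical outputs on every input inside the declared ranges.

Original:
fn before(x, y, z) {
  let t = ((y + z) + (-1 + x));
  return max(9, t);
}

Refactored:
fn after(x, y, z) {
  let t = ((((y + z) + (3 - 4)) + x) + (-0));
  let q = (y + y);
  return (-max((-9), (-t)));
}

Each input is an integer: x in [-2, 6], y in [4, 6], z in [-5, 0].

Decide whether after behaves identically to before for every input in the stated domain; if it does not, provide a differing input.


Run the pair on x=-2, y=4, z=-5.
before: t = -4; return 9
after: t = -4; q = 8; return -4
9 vs -4 — the two versions disagree here.
verdict: not equivalent; witness: x=-2, y=4, z=-5


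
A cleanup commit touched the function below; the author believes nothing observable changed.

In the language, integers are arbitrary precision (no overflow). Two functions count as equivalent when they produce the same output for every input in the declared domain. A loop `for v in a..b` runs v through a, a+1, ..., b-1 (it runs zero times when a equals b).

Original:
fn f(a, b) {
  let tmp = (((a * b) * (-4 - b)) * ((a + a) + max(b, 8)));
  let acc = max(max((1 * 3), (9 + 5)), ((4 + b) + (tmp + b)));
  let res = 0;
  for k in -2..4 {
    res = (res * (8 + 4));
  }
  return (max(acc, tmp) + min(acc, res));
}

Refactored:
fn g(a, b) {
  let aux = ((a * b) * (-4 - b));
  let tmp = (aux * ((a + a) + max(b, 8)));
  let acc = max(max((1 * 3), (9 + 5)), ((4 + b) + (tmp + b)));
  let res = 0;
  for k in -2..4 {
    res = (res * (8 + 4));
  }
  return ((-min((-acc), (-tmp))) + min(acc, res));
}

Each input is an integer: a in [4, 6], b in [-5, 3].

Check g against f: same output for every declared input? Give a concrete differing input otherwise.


The two are interchangeable: local variable names differ, plus min/max/abs usage differs, plus statement counts differ, and every declared input agrees.
One worked example (a=5, b=-2) — f: tmp becomes 360; next acc becomes 360; next res becomes 0; next at k=-2:; next res becomes 0; next at k=-1:; next res becomes 0; next at k=0:; next res becomes 0; next at k=1:; next res becomes 0; next at k=2:; next res becomes 0; next at k=3:; next res becomes 0; next final value 360; g: aux becomes 20; next tmp becomes 360; next acc becomes 360; next res becomes 0; next at k=-2:; next res becomes 0; next at k=-1:; next res becomes 0; next at k=0:; next res becomes 0; next at k=1:; next res becomes 0; next at k=2:; next res becomes 0; next at k=3:; next res becomes 0; next final value 360; agreement on 360.
Checked all 27 inputs in the declared domain: the outputs agree on every one.
verdict: equivalent


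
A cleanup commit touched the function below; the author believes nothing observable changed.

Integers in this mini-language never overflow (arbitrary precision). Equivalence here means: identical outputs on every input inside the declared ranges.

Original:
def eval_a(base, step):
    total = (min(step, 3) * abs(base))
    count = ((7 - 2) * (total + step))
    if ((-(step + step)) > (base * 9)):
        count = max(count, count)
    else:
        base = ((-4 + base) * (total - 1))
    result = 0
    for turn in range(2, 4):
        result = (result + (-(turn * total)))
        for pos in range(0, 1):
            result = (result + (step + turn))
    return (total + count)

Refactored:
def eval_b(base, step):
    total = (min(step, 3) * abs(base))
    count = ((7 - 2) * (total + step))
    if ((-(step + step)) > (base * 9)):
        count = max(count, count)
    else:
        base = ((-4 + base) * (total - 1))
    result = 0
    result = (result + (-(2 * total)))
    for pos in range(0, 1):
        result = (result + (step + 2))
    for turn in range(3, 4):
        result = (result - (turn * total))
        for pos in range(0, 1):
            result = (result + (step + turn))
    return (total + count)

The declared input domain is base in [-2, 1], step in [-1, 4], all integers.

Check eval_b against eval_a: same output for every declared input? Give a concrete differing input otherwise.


The two versions differ — the changes include arithmetic usage differs, and statement counts differ, and loop structure differs, and constant usage differs.
Spot check at base=-1, step=1 — eval_a: total := 1 | count := 10 | ((-(step + step)) > (base * 9)): true | count := 10 | result := 0 | iter turn=2: | result := -2 | iter pos=0: | result := 1 | iter turn=3: | result := -2 | iter pos=0: | result := 2 | result 11. eval_b: total := 1 | count := 10 | ((-(step + step)) > (base * 9)): true | count := 10 | result := 0 | result := -2 | iter pos=0: | result := 1 | iter turn=3: | result := -2 | iter pos=0: | result := 2 | result 11. Both give 11.
Every one of the 24 inputs gives matching results.
verdict: equivalent


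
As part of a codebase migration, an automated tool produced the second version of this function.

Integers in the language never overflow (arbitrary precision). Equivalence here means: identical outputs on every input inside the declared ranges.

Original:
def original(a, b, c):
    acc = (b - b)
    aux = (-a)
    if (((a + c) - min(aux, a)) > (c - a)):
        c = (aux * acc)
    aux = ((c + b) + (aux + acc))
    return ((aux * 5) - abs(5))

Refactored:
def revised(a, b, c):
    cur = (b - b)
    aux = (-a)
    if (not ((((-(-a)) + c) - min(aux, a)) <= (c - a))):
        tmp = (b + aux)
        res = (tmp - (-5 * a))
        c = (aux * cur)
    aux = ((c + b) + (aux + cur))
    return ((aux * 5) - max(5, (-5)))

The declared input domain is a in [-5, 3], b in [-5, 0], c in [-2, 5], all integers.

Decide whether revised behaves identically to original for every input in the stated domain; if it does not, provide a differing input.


Changes here: statement counts differ; arithmetic usage differs; comparison usage differs; constant usage differs; min/max/abs usage differs; local variable names differ; boolean connective usage differs; the full 432-point sweep finds no disagreement.
verdict: equivalent


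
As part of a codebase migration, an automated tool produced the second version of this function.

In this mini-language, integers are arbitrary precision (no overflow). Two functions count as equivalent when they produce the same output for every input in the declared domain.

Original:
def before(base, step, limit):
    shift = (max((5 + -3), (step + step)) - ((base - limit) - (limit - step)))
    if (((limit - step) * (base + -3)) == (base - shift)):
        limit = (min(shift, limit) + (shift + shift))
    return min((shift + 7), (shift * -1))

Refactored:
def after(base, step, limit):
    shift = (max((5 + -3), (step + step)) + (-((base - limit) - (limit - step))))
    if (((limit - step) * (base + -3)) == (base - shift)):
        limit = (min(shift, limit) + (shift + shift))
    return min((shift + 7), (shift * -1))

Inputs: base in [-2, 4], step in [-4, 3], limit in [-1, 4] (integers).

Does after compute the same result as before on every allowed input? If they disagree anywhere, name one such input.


Comparing the listings, the differences include: arithmetic usage differs.
Tracing base=1, step=3, limit=2: before: shift=6, then (((limit - step) * (base + -3)) == (base - shift)) is false, then returns -6 | after: shift=6, then (((limit - step) * (base + -3)) == (base - shift)) is false, then returns -6 — matching result -6.
Sweeping the whole domain (336 inputs) finds no disagreement.
verdict: equivalent


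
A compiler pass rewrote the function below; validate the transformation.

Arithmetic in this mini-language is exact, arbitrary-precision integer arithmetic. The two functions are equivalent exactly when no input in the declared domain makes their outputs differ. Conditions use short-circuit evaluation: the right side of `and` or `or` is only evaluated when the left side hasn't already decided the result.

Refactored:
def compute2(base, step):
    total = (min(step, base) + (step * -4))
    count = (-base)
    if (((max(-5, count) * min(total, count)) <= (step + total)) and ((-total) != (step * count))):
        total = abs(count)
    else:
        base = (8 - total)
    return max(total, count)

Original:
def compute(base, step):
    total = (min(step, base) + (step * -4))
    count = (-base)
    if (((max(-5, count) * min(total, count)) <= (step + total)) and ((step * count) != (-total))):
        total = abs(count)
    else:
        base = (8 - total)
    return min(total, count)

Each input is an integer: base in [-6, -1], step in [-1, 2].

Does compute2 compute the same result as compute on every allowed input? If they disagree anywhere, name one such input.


These are not equivalent — on base=-4, step=-1 the outputs split (0 vs 4).
compute: total = 0; count = 4; (((max(-5, count) * min(total, count)) <= (step + total)) and ((step * count) != (-total))) -> false; base = 8; return 0
compute2: total = 0; count = 4; (((max(-5, count) * min(total, count)) <= (step + total)) and ((-total) != (step * count))) -> false; base = 8; return 4
verdict: not equivalent; witness: base=-4, step=-1


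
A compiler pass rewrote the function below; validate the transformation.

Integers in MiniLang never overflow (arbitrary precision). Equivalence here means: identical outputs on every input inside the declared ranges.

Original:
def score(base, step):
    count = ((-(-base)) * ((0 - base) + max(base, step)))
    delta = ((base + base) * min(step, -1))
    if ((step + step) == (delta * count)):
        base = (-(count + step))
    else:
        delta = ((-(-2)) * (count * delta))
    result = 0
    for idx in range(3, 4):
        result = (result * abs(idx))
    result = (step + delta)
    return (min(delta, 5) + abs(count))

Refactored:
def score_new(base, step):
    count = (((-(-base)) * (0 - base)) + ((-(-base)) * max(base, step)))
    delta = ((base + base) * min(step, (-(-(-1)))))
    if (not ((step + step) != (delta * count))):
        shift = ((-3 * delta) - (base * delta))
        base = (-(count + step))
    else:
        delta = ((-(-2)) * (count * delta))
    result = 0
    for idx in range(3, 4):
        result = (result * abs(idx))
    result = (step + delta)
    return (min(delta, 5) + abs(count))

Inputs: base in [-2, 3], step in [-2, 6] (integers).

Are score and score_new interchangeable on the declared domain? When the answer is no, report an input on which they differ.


Differences: arithmetic usage differs; also constant usage differs; also boolean connective usage differs; also comparison usage differs; also statement counts differ; also local variable names differ — yet all 54 inputs agree.
verdict: equivalent


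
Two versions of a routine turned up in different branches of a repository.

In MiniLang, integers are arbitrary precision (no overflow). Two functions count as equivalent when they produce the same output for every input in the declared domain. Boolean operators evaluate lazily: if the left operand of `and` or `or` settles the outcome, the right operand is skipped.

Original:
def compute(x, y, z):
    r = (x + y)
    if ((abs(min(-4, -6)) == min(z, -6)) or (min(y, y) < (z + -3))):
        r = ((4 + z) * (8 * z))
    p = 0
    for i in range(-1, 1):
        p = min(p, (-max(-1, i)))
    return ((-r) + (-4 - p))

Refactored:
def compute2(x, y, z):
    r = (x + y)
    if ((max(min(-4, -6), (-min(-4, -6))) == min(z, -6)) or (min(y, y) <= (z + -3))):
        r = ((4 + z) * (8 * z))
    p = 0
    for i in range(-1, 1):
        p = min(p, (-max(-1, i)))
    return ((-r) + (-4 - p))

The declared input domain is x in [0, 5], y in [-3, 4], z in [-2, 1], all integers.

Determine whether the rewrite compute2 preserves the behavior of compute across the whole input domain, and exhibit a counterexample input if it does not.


Take x=0, y=-3, z=0.
compute: r := -3 | ((abs(min(-4, -6)) == min(z, -6)) or (min(y, y) < (z + -3))): false | p := 0 | iter i=-1: | p := 0 | iter i=0: | p := 0 | result -1
compute2: r := -3 | ((max(min(-4, -6), (-min(-4, -6))) == min(z, -6)) or (min(y, y) <= (z + -3))): true | r := 0 | p := 0 | iter i=-1: | p := 0 | iter i=0: | p := 0 | result -4
-1 vs -4 — the two versions disagree here.
verdict: not equivalent; witness: x=0, y=-3, z=0


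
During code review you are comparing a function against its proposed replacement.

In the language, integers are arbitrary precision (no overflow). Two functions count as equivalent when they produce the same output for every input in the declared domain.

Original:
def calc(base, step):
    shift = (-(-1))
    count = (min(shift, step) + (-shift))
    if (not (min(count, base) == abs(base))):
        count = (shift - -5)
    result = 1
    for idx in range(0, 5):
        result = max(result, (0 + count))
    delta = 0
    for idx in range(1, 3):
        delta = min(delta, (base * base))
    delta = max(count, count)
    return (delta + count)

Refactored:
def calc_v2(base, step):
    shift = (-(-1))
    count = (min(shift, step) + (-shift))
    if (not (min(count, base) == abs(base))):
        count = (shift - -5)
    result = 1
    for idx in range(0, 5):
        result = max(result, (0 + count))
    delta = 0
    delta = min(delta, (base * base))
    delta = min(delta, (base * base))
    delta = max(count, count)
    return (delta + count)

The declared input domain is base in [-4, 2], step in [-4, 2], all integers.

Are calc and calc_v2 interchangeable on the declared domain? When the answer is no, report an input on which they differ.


Changes here: loop structure differs, and min/max/abs usage differs, and arithmetic usage differs; the full 49-point sweep finds no disagreement.
verdict: equivalent


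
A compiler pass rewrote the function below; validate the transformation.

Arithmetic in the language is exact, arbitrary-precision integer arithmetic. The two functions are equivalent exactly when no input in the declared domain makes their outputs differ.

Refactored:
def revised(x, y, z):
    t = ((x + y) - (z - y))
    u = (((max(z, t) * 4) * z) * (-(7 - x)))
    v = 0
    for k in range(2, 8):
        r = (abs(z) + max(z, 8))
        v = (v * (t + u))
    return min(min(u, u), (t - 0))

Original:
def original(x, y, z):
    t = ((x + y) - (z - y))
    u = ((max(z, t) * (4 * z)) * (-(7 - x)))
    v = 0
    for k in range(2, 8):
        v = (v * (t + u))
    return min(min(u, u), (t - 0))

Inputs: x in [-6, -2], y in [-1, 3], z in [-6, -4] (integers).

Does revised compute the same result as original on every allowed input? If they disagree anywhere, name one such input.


Reading the diff, among the changes: constant usage differs; also local variable names differ; also statement counts differ; also arithmetic usage differs; also min/max/abs usage differs.
Spot check at x=-6, y=-1, z=-6 — original: t := -2 | u := -624 | v := 0 | iter k=2: | v := 0 | iter k=3: | v := 0 | iter k=4: | v := 0 | iter k=5: | v := 0 | iter k=6: | v := 0 | iter k=7: | v := 0 | result -624. revised: t := -2 | u := -624 | v := 0 | iter k=2: | r := 14 | v := 0 | iter k=3: | r := 14 | v := 0 | iter k=4: | r := 14 | v := 0 | iter k=5: | r := 14 | v := 0 | iter k=6: | r := 14 | v := 0 | iter k=7: | r := 14 | v := 0 | result -624. Both give -624.
Sweeping the whole domain (75 inputs) finds no disagreement.
verdict: equivalent


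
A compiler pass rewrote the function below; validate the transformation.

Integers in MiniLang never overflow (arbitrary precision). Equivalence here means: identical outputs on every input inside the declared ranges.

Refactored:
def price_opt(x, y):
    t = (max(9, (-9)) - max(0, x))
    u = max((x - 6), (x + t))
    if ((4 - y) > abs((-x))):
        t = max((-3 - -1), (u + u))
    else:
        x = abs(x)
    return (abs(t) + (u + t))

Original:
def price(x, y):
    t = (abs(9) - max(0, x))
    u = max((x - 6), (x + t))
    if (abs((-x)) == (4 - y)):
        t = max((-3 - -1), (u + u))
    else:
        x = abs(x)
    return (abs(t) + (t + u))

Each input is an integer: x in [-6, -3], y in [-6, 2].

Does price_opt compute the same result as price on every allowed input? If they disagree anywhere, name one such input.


x=-6, y=-6 yields 21 from price but 15 from price_opt.
verdict: not equivalent; witness: x=-6, y=-6


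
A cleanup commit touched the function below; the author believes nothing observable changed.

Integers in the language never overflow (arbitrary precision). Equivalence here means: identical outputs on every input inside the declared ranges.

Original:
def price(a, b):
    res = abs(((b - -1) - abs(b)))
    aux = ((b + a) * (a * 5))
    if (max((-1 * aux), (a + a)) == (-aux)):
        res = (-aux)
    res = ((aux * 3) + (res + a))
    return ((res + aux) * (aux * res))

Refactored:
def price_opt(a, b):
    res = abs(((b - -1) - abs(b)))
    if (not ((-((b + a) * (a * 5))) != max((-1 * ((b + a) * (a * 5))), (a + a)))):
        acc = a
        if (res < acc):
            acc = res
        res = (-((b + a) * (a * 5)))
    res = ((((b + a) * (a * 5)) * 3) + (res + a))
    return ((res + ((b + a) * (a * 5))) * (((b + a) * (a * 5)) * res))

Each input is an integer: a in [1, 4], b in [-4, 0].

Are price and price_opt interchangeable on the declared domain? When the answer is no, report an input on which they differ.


This is a faithful refactor — statement counts differ, plus local variable names differ, plus boolean connective usage differs, plus branching structure differs, plus arithmetic usage differs, plus constant usage differs, plus comparison usage differs, but the computed results match everywhere.
Spot check at a=1, b=-4 — price: res=7, then aux=-15, then (max((-1 * aux), (a + a)) == (-aux)) is true, then res=15, then res=-29, then returns -19140. price_opt: res=7, then (not ((-((b + a) * (a * 5))) != max((-1 * ((b + a) * (a * 5))), (a + a)))) is true, then acc=1, then (res < acc) is false, then res=15, then res=-29, then returns -19140. Both give -19140.
An exhaustive pass over the 20 declared inputs shows identical outputs.
verdict: equivalent
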